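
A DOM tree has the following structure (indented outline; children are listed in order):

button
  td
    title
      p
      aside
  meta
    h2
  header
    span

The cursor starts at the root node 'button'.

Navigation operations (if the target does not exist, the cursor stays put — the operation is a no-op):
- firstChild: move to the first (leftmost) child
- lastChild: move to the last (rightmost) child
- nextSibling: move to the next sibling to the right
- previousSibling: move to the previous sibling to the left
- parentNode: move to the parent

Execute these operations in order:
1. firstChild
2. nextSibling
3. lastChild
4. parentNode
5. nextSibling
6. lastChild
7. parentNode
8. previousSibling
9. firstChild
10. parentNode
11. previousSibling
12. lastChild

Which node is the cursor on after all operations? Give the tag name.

Answer: title

Derivation:
After 1 (firstChild): td
After 2 (nextSibling): meta
After 3 (lastChild): h2
After 4 (parentNode): meta
After 5 (nextSibling): header
After 6 (lastChild): span
After 7 (parentNode): header
After 8 (previousSibling): meta
After 9 (firstChild): h2
After 10 (parentNode): meta
After 11 (previousSibling): td
After 12 (lastChild): title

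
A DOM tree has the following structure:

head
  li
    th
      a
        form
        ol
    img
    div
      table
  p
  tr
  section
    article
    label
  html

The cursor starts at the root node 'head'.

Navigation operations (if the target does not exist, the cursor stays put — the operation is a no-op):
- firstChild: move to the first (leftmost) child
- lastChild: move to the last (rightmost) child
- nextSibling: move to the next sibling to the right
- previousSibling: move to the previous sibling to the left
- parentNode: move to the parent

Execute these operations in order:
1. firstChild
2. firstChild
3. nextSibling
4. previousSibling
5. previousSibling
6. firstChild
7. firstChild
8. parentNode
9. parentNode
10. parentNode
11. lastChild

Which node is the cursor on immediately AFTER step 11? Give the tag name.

After 1 (firstChild): li
After 2 (firstChild): th
After 3 (nextSibling): img
After 4 (previousSibling): th
After 5 (previousSibling): th (no-op, stayed)
After 6 (firstChild): a
After 7 (firstChild): form
After 8 (parentNode): a
After 9 (parentNode): th
After 10 (parentNode): li
After 11 (lastChild): div

Answer: div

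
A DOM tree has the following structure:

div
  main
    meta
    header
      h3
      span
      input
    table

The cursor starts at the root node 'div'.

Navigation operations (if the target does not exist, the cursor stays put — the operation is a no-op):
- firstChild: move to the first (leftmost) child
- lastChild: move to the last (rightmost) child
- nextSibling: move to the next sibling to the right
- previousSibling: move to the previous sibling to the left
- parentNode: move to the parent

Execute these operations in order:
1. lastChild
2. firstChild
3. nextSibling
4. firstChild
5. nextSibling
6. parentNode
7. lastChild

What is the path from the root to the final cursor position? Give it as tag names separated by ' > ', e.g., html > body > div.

Answer: div > main > header > input

Derivation:
After 1 (lastChild): main
After 2 (firstChild): meta
After 3 (nextSibling): header
After 4 (firstChild): h3
After 5 (nextSibling): span
After 6 (parentNode): header
After 7 (lastChild): input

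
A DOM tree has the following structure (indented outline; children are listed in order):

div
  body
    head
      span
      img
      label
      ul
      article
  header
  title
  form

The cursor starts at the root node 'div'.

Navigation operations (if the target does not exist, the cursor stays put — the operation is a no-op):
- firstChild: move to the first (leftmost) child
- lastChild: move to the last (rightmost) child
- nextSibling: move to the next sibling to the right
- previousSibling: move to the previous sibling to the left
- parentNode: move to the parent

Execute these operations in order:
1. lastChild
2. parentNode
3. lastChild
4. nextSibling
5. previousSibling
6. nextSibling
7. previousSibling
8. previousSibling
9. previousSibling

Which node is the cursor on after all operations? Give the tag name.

After 1 (lastChild): form
After 2 (parentNode): div
After 3 (lastChild): form
After 4 (nextSibling): form (no-op, stayed)
After 5 (previousSibling): title
After 6 (nextSibling): form
After 7 (previousSibling): title
After 8 (previousSibling): header
After 9 (previousSibling): body

Answer: body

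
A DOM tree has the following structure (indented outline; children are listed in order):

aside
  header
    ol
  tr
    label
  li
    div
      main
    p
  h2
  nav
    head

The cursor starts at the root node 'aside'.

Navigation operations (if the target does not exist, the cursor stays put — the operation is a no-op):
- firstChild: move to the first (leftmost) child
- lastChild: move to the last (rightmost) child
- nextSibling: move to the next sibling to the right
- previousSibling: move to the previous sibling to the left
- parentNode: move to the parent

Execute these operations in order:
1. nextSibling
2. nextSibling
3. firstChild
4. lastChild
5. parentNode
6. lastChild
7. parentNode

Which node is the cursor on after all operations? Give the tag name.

Answer: header

Derivation:
After 1 (nextSibling): aside (no-op, stayed)
After 2 (nextSibling): aside (no-op, stayed)
After 3 (firstChild): header
After 4 (lastChild): ol
After 5 (parentNode): header
After 6 (lastChild): ol
After 7 (parentNode): header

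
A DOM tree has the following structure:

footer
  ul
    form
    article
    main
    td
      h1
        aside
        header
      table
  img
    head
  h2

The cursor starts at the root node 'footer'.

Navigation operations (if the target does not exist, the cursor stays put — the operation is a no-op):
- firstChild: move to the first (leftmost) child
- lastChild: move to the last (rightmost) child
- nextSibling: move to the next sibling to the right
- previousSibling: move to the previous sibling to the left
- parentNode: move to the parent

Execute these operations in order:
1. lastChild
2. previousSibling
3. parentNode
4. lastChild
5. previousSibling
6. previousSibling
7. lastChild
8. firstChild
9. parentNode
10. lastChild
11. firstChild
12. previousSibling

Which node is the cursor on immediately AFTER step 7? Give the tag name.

Answer: td

Derivation:
After 1 (lastChild): h2
After 2 (previousSibling): img
After 3 (parentNode): footer
After 4 (lastChild): h2
After 5 (previousSibling): img
After 6 (previousSibling): ul
After 7 (lastChild): td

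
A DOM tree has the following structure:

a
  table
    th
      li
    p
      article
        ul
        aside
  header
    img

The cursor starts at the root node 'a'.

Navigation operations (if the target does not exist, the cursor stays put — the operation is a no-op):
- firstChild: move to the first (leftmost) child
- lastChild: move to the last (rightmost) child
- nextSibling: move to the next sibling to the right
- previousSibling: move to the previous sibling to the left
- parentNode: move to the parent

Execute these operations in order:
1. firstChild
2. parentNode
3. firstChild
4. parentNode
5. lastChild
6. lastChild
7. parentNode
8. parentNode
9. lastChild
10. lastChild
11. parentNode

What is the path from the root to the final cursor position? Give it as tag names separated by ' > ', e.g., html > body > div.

After 1 (firstChild): table
After 2 (parentNode): a
After 3 (firstChild): table
After 4 (parentNode): a
After 5 (lastChild): header
After 6 (lastChild): img
After 7 (parentNode): header
After 8 (parentNode): a
After 9 (lastChild): header
After 10 (lastChild): img
After 11 (parentNode): header

Answer: a > header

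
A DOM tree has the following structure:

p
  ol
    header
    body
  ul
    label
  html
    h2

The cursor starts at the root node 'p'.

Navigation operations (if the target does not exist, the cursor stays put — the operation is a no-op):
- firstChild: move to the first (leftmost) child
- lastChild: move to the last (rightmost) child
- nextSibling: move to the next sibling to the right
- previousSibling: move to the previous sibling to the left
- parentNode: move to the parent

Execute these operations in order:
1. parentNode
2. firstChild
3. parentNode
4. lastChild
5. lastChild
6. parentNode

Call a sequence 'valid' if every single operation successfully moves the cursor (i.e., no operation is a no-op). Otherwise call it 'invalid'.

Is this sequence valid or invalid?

Answer: invalid

Derivation:
After 1 (parentNode): p (no-op, stayed)
After 2 (firstChild): ol
After 3 (parentNode): p
After 4 (lastChild): html
After 5 (lastChild): h2
After 6 (parentNode): html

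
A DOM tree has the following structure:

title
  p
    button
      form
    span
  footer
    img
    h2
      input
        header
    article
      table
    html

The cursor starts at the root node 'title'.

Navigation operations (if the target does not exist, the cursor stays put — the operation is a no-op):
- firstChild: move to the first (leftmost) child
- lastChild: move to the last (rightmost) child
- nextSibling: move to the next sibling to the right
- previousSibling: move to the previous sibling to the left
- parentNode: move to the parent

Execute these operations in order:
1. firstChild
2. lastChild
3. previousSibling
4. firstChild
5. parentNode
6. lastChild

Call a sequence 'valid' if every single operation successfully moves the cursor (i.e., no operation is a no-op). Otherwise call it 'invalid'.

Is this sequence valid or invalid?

After 1 (firstChild): p
After 2 (lastChild): span
After 3 (previousSibling): button
After 4 (firstChild): form
After 5 (parentNode): button
After 6 (lastChild): form

Answer: valid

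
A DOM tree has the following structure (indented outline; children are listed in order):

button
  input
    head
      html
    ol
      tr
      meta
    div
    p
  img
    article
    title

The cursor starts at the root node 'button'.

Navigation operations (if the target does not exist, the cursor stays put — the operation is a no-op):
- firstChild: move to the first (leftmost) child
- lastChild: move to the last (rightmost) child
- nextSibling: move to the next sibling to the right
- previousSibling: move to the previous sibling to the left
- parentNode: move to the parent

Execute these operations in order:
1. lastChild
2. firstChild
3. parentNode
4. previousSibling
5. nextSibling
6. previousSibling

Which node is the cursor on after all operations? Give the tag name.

Answer: input

Derivation:
After 1 (lastChild): img
After 2 (firstChild): article
After 3 (parentNode): img
After 4 (previousSibling): input
After 5 (nextSibling): img
After 6 (previousSibling): input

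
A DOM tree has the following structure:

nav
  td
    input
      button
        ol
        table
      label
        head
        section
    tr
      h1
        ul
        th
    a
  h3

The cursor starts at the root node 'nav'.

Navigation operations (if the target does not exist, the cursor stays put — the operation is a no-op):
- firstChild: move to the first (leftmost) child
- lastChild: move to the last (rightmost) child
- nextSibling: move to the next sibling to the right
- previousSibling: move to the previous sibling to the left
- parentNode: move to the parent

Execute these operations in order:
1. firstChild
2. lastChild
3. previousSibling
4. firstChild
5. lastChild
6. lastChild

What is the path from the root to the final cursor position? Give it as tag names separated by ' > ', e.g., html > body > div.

After 1 (firstChild): td
After 2 (lastChild): a
After 3 (previousSibling): tr
After 4 (firstChild): h1
After 5 (lastChild): th
After 6 (lastChild): th (no-op, stayed)

Answer: nav > td > tr > h1 > th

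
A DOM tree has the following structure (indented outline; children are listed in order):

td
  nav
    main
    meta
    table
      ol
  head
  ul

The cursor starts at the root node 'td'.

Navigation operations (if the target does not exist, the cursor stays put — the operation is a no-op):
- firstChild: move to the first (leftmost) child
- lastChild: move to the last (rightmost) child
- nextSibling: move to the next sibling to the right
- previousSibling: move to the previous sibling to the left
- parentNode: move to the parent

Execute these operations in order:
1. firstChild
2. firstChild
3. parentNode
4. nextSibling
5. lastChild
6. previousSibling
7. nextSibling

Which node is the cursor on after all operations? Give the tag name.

Answer: head

Derivation:
After 1 (firstChild): nav
After 2 (firstChild): main
After 3 (parentNode): nav
After 4 (nextSibling): head
After 5 (lastChild): head (no-op, stayed)
After 6 (previousSibling): nav
After 7 (nextSibling): head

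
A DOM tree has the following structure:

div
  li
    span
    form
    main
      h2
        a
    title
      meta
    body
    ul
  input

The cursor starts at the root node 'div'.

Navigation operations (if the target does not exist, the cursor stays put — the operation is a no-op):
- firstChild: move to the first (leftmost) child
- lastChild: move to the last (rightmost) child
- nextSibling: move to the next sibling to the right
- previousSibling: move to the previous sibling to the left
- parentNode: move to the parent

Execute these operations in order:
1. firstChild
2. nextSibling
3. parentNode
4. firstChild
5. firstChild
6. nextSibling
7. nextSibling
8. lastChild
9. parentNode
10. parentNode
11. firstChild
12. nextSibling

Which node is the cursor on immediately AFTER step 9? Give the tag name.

Answer: main

Derivation:
After 1 (firstChild): li
After 2 (nextSibling): input
After 3 (parentNode): div
After 4 (firstChild): li
After 5 (firstChild): span
After 6 (nextSibling): form
After 7 (nextSibling): main
After 8 (lastChild): h2
After 9 (parentNode): main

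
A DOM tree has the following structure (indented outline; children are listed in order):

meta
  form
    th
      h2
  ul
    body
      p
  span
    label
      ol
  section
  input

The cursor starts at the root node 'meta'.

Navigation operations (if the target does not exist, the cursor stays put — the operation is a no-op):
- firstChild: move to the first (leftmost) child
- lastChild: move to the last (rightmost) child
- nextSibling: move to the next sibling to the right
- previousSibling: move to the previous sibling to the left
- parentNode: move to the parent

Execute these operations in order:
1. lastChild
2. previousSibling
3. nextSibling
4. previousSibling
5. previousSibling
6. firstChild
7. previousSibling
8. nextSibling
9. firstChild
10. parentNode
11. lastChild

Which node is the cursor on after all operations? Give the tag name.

After 1 (lastChild): input
After 2 (previousSibling): section
After 3 (nextSibling): input
After 4 (previousSibling): section
After 5 (previousSibling): span
After 6 (firstChild): label
After 7 (previousSibling): label (no-op, stayed)
After 8 (nextSibling): label (no-op, stayed)
After 9 (firstChild): ol
After 10 (parentNode): label
After 11 (lastChild): ol

Answer: ol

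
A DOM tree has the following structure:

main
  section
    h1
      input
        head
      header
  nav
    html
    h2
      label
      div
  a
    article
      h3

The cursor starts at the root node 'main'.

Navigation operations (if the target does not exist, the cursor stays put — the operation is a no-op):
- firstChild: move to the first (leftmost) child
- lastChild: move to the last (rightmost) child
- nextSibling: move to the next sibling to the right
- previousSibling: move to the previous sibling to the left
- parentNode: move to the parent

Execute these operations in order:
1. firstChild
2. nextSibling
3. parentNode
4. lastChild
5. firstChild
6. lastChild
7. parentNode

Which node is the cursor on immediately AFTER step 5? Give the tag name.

Answer: article

Derivation:
After 1 (firstChild): section
After 2 (nextSibling): nav
After 3 (parentNode): main
After 4 (lastChild): a
After 5 (firstChild): article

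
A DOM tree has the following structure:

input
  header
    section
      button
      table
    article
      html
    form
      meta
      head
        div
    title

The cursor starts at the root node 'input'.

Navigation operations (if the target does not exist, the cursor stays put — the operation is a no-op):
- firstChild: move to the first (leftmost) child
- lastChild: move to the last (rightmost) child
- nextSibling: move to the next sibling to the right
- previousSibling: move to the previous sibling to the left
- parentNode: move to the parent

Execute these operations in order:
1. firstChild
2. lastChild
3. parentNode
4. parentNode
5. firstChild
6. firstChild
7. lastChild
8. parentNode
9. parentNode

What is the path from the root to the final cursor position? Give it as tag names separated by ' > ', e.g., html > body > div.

After 1 (firstChild): header
After 2 (lastChild): title
After 3 (parentNode): header
After 4 (parentNode): input
After 5 (firstChild): header
After 6 (firstChild): section
After 7 (lastChild): table
After 8 (parentNode): section
After 9 (parentNode): header

Answer: input > header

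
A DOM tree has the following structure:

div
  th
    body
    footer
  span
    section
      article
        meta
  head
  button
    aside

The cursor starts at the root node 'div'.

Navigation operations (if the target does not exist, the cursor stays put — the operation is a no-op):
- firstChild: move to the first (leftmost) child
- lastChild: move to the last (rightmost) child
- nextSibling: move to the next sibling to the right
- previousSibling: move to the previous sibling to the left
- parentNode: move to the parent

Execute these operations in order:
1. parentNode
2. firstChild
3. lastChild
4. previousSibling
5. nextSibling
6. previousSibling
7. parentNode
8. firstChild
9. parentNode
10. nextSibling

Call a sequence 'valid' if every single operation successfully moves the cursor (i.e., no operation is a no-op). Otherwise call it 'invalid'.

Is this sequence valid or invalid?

After 1 (parentNode): div (no-op, stayed)
After 2 (firstChild): th
After 3 (lastChild): footer
After 4 (previousSibling): body
After 5 (nextSibling): footer
After 6 (previousSibling): body
After 7 (parentNode): th
After 8 (firstChild): body
After 9 (parentNode): th
After 10 (nextSibling): span

Answer: invalid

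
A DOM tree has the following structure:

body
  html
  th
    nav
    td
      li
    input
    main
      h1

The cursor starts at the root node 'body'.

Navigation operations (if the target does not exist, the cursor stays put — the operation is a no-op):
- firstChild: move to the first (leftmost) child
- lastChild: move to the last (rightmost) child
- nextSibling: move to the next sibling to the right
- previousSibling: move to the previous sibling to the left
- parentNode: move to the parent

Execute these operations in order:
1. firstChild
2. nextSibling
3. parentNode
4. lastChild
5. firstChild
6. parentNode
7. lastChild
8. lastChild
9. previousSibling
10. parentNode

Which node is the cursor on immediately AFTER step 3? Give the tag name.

Answer: body

Derivation:
After 1 (firstChild): html
After 2 (nextSibling): th
After 3 (parentNode): body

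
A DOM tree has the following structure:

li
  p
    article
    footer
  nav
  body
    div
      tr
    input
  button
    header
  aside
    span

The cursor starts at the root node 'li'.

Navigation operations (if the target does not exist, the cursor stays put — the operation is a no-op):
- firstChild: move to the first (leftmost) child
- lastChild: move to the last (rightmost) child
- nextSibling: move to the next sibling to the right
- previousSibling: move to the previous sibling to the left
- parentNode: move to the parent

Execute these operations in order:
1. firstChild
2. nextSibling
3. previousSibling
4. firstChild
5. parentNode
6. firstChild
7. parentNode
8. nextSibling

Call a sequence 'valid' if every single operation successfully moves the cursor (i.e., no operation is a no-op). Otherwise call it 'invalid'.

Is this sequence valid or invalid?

After 1 (firstChild): p
After 2 (nextSibling): nav
After 3 (previousSibling): p
After 4 (firstChild): article
After 5 (parentNode): p
After 6 (firstChild): article
After 7 (parentNode): p
After 8 (nextSibling): nav

Answer: valid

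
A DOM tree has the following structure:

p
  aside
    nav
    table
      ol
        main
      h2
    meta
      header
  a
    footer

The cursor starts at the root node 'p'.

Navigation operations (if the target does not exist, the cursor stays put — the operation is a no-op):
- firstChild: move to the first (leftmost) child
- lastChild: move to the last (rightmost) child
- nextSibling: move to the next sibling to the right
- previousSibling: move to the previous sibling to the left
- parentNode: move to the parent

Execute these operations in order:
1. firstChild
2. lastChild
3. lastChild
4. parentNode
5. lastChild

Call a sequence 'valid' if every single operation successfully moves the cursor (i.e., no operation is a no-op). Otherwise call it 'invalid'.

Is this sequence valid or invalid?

After 1 (firstChild): aside
After 2 (lastChild): meta
After 3 (lastChild): header
After 4 (parentNode): meta
After 5 (lastChild): header

Answer: valid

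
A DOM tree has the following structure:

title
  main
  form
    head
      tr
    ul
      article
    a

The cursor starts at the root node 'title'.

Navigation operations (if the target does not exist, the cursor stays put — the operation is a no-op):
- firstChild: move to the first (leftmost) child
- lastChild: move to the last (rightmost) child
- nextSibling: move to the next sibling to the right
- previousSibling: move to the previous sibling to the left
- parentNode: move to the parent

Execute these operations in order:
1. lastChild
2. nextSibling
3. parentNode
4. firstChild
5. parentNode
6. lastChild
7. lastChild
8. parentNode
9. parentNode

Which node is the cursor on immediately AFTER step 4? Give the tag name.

Answer: main

Derivation:
After 1 (lastChild): form
After 2 (nextSibling): form (no-op, stayed)
After 3 (parentNode): title
After 4 (firstChild): main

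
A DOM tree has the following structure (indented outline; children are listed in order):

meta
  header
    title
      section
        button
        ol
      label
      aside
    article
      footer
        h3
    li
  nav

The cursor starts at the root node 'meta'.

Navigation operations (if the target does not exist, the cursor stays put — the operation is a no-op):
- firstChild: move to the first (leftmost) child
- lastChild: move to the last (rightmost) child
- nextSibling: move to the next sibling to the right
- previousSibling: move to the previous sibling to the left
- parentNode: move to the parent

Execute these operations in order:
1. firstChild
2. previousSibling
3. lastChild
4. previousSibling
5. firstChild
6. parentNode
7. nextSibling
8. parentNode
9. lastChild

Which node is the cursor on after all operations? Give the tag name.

Answer: li

Derivation:
After 1 (firstChild): header
After 2 (previousSibling): header (no-op, stayed)
After 3 (lastChild): li
After 4 (previousSibling): article
After 5 (firstChild): footer
After 6 (parentNode): article
After 7 (nextSibling): li
After 8 (parentNode): header
After 9 (lastChild): li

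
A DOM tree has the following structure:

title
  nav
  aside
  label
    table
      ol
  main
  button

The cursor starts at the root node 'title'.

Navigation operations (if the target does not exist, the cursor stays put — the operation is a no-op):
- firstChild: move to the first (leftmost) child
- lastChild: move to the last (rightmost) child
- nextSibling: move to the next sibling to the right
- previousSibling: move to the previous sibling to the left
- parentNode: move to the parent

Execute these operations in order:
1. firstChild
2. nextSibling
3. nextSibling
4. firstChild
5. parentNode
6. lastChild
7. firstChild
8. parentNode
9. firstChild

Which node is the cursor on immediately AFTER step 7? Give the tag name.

Answer: ol

Derivation:
After 1 (firstChild): nav
After 2 (nextSibling): aside
After 3 (nextSibling): label
After 4 (firstChild): table
After 5 (parentNode): label
After 6 (lastChild): table
After 7 (firstChild): ol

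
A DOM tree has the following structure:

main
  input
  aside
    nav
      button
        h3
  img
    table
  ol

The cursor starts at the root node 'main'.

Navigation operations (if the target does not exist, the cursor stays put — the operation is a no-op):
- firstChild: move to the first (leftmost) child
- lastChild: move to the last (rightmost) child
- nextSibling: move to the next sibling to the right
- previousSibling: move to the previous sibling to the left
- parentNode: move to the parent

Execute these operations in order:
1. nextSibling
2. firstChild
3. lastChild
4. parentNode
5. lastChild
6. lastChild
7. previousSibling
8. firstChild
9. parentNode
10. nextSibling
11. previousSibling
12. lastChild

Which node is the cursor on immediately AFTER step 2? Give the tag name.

After 1 (nextSibling): main (no-op, stayed)
After 2 (firstChild): input

Answer: input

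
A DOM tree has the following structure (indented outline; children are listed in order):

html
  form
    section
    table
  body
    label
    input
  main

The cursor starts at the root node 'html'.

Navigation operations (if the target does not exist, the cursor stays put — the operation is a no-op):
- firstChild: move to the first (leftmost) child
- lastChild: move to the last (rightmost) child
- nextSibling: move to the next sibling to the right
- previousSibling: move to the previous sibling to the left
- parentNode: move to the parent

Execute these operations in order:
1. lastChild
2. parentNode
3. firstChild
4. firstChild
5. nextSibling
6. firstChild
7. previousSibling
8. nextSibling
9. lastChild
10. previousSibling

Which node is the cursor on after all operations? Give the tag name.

After 1 (lastChild): main
After 2 (parentNode): html
After 3 (firstChild): form
After 4 (firstChild): section
After 5 (nextSibling): table
After 6 (firstChild): table (no-op, stayed)
After 7 (previousSibling): section
After 8 (nextSibling): table
After 9 (lastChild): table (no-op, stayed)
After 10 (previousSibling): section

Answer: section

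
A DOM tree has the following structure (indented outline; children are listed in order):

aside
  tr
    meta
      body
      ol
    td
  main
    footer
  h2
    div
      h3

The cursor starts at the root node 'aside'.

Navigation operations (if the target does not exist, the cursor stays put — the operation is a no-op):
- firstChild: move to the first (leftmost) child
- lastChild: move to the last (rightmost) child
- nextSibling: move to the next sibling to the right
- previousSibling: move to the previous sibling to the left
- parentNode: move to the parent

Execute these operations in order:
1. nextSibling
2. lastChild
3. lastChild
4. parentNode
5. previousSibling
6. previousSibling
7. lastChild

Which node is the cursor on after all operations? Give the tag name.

Answer: td

Derivation:
After 1 (nextSibling): aside (no-op, stayed)
After 2 (lastChild): h2
After 3 (lastChild): div
After 4 (parentNode): h2
After 5 (previousSibling): main
After 6 (previousSibling): tr
After 7 (lastChild): td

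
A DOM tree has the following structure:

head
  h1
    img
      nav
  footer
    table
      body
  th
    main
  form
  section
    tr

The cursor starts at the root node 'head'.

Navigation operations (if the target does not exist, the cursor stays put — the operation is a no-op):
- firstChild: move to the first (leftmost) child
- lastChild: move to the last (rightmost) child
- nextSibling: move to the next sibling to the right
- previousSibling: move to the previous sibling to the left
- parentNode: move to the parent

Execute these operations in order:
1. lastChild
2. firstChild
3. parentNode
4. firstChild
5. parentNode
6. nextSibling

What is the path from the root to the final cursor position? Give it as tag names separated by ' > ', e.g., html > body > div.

Answer: head > section

Derivation:
After 1 (lastChild): section
After 2 (firstChild): tr
After 3 (parentNode): section
After 4 (firstChild): tr
After 5 (parentNode): section
After 6 (nextSibling): section (no-op, stayed)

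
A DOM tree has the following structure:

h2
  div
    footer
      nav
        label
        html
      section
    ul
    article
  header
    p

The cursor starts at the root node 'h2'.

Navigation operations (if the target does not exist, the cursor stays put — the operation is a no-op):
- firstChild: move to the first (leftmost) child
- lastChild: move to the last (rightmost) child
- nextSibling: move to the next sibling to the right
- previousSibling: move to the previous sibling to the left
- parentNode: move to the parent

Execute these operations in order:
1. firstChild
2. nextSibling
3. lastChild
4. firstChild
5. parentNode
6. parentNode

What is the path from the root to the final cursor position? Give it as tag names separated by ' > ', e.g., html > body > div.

After 1 (firstChild): div
After 2 (nextSibling): header
After 3 (lastChild): p
After 4 (firstChild): p (no-op, stayed)
After 5 (parentNode): header
After 6 (parentNode): h2

Answer: h2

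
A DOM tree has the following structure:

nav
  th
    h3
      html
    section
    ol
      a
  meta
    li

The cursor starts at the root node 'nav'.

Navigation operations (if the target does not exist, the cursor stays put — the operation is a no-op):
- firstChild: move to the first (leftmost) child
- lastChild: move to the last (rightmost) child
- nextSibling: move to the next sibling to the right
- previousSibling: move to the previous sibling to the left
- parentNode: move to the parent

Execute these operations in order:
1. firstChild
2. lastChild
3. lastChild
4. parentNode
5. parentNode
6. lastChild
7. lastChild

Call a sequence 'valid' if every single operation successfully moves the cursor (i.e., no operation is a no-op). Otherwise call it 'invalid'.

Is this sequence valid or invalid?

After 1 (firstChild): th
After 2 (lastChild): ol
After 3 (lastChild): a
After 4 (parentNode): ol
After 5 (parentNode): th
After 6 (lastChild): ol
After 7 (lastChild): a

Answer: valid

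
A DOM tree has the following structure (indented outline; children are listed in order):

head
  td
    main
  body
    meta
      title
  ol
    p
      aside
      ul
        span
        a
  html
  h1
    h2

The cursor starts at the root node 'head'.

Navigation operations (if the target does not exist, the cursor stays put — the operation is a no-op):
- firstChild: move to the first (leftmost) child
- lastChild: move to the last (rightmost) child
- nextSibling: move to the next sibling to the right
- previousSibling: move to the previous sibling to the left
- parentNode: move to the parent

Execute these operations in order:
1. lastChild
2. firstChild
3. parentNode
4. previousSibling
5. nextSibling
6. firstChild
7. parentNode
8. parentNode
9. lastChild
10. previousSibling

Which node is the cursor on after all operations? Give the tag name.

After 1 (lastChild): h1
After 2 (firstChild): h2
After 3 (parentNode): h1
After 4 (previousSibling): html
After 5 (nextSibling): h1
After 6 (firstChild): h2
After 7 (parentNode): h1
After 8 (parentNode): head
After 9 (lastChild): h1
After 10 (previousSibling): html

Answer: html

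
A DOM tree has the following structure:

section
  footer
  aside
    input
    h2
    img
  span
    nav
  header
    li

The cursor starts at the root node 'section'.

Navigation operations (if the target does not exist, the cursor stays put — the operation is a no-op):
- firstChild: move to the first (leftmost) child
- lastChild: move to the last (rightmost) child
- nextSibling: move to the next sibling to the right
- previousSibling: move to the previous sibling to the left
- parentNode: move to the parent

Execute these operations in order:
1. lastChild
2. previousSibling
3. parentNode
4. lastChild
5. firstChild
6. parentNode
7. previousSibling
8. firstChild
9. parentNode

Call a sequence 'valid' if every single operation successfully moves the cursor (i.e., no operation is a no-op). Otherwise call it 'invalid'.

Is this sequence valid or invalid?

Answer: valid

Derivation:
After 1 (lastChild): header
After 2 (previousSibling): span
After 3 (parentNode): section
After 4 (lastChild): header
After 5 (firstChild): li
After 6 (parentNode): header
After 7 (previousSibling): span
After 8 (firstChild): nav
After 9 (parentNode): span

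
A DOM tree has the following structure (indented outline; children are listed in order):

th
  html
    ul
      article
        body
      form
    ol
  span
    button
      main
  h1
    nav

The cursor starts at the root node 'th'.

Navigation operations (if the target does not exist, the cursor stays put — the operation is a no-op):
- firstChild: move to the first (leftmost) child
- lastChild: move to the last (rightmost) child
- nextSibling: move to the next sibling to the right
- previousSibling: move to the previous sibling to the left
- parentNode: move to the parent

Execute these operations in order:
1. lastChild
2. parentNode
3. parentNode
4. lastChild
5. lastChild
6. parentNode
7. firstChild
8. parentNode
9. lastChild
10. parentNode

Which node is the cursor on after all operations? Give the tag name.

Answer: h1

Derivation:
After 1 (lastChild): h1
After 2 (parentNode): th
After 3 (parentNode): th (no-op, stayed)
After 4 (lastChild): h1
After 5 (lastChild): nav
After 6 (parentNode): h1
After 7 (firstChild): nav
After 8 (parentNode): h1
After 9 (lastChild): nav
After 10 (parentNode): h1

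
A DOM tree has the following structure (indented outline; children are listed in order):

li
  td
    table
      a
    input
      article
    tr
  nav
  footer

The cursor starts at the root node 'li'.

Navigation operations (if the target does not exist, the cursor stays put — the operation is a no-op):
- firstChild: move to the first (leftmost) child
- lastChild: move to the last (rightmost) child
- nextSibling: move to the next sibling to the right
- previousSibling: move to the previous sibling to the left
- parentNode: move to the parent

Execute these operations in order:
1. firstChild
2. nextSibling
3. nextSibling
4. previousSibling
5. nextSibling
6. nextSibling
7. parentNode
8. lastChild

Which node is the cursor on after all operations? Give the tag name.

Answer: footer

Derivation:
After 1 (firstChild): td
After 2 (nextSibling): nav
After 3 (nextSibling): footer
After 4 (previousSibling): nav
After 5 (nextSibling): footer
After 6 (nextSibling): footer (no-op, stayed)
After 7 (parentNode): li
After 8 (lastChild): footer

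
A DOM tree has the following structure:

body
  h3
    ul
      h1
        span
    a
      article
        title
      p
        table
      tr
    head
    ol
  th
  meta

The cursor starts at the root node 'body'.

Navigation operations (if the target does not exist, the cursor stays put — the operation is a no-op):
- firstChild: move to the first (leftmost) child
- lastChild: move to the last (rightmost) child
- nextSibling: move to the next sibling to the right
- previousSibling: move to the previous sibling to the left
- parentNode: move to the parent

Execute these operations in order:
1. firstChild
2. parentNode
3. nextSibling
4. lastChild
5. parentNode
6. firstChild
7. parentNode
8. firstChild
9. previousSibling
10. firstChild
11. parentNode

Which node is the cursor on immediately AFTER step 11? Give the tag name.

Answer: h3

Derivation:
After 1 (firstChild): h3
After 2 (parentNode): body
After 3 (nextSibling): body (no-op, stayed)
After 4 (lastChild): meta
After 5 (parentNode): body
After 6 (firstChild): h3
After 7 (parentNode): body
After 8 (firstChild): h3
After 9 (previousSibling): h3 (no-op, stayed)
After 10 (firstChild): ul
After 11 (parentNode): h3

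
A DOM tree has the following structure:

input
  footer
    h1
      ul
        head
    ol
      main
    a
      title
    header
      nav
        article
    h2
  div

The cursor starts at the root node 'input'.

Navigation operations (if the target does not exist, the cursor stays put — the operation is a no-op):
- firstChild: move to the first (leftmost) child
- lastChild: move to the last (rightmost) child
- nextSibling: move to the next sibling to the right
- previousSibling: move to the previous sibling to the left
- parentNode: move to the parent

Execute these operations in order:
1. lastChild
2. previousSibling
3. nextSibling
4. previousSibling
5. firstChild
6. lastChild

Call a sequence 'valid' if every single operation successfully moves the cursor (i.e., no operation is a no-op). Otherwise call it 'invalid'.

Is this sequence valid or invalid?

After 1 (lastChild): div
After 2 (previousSibling): footer
After 3 (nextSibling): div
After 4 (previousSibling): footer
After 5 (firstChild): h1
After 6 (lastChild): ul

Answer: valid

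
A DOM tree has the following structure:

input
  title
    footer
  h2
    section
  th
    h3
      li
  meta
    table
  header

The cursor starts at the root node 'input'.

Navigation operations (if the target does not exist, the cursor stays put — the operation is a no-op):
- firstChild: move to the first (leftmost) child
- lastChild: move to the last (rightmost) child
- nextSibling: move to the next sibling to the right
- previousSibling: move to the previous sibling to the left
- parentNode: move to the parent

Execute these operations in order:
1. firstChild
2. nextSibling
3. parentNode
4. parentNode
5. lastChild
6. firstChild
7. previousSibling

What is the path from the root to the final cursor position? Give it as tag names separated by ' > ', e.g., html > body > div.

After 1 (firstChild): title
After 2 (nextSibling): h2
After 3 (parentNode): input
After 4 (parentNode): input (no-op, stayed)
After 5 (lastChild): header
After 6 (firstChild): header (no-op, stayed)
After 7 (previousSibling): meta

Answer: input > meta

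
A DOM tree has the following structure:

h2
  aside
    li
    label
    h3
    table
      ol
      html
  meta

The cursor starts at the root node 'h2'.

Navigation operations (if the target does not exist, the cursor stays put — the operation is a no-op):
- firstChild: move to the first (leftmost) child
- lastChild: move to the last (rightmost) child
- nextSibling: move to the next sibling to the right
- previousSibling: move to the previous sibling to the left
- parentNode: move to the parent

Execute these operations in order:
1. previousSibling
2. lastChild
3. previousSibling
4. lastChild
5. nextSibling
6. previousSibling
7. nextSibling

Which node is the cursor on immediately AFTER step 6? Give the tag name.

Answer: h3

Derivation:
After 1 (previousSibling): h2 (no-op, stayed)
After 2 (lastChild): meta
After 3 (previousSibling): aside
After 4 (lastChild): table
After 5 (nextSibling): table (no-op, stayed)
After 6 (previousSibling): h3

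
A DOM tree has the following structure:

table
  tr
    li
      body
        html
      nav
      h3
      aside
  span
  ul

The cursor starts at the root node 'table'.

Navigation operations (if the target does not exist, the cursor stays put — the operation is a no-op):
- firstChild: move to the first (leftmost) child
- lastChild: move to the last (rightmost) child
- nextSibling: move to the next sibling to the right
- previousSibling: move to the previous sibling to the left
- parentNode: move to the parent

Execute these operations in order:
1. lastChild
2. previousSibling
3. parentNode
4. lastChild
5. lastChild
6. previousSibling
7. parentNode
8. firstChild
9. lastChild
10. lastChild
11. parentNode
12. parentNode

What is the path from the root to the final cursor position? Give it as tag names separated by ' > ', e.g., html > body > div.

Answer: table > tr

Derivation:
After 1 (lastChild): ul
After 2 (previousSibling): span
After 3 (parentNode): table
After 4 (lastChild): ul
After 5 (lastChild): ul (no-op, stayed)
After 6 (previousSibling): span
After 7 (parentNode): table
After 8 (firstChild): tr
After 9 (lastChild): li
After 10 (lastChild): aside
After 11 (parentNode): li
After 12 (parentNode): tr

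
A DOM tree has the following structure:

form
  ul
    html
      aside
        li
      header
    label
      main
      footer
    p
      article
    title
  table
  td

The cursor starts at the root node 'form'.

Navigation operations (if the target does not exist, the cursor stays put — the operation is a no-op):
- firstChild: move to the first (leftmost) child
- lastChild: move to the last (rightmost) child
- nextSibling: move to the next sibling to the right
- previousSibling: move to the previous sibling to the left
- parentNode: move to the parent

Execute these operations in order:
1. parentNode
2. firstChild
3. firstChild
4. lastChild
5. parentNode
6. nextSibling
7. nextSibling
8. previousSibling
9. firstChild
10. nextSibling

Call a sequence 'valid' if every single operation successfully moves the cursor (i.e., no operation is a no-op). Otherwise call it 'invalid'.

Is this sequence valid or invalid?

Answer: invalid

Derivation:
After 1 (parentNode): form (no-op, stayed)
After 2 (firstChild): ul
After 3 (firstChild): html
After 4 (lastChild): header
After 5 (parentNode): html
After 6 (nextSibling): label
After 7 (nextSibling): p
After 8 (previousSibling): label
After 9 (firstChild): main
After 10 (nextSibling): footer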